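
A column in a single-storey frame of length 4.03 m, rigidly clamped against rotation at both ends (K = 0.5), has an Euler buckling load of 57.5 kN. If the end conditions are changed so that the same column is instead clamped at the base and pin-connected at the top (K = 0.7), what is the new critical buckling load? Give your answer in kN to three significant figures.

P_cr ≈ 29.3 kN

P_cr ∝ 1/K², so P_cr,new = P_cr,old × (K_old/K_new)² = 57.5 × (0.5/0.7)²
= 57.5 × 0.5102 = 29.3 kN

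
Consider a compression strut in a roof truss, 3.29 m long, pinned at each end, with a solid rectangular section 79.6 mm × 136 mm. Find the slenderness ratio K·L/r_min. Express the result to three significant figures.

For a rectangle r_min = b/√12 = 79.6/√12 = 22.98 mm
L_e = K·L = 1 × 3.29 m = 3.290 m = 3290.0 mm
λ = L_e / r_min = 3290.0 / 22.98 = 143

λ ≈ 143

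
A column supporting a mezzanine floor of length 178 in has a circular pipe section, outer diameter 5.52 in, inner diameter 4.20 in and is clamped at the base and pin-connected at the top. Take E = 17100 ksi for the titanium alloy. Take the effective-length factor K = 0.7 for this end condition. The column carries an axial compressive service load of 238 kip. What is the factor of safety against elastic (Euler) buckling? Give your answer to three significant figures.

d_o = 5.52 in, d_i = 4.20 in
I = π(d_o⁴ − d_i⁴)/64 = π(5.52⁴ − 4.200⁴)/64 = 30.30 in⁴
Effective length L_e = K·L = 0.7 × 178 = 124.6 in
P_cr = π²EI / L_e² = π² × 17100×10³ × 30.30 / 124.6² = 3.294×10^5 lb
Factor of safety n = P_cr / P = 329.39 / 238 = 1.38

n ≈ 1.38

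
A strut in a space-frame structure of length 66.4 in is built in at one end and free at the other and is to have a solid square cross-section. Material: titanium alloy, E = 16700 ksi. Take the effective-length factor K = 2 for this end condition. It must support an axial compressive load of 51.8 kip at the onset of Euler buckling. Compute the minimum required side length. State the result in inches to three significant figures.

a ≈ 2.86 in

L_e = K·L = 2 × 66.4 = 132.8 in
Required I = P_cr·L_e²/(π²E) = 5.180×10^4 × 132.8² / (π² × 1.67×10^7) = 5.543 in⁴
Solid square: I = a⁴/12  ⇒  a = (12I)^(1/4) = (12×5.543)^(1/4) = 2.86 in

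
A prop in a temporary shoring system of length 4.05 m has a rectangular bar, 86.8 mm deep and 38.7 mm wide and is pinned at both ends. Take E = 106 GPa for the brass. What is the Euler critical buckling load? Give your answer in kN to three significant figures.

Buckling occurs about the weak axis: I_min = h·b³/12 with b = 38.7 mm (the shorter side).
I_min = 86.8×38.7³/12 = 4.192×10^5 mm⁴
I = 4.192×10^5 mm⁴ = 4.192×10^-7 m⁴
Effective length L_e = K·L = 1 × 4.05 = 4.050 m
P_cr = π²EI / L_e² = π² × 106×10⁹ × 4.192×10^-7 / 4.050² = 2.674×10^4 N

P_cr ≈ 26.7 kN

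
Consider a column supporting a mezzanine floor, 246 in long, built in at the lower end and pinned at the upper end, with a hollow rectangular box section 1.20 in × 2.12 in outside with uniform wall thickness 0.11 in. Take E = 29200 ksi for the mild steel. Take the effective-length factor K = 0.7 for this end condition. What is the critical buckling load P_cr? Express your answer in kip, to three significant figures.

Inner dimensions: h_i = 2.12 − 2×0.11 = 1.900 in, b_i = 1.20 − 2×0.11 = 0.9800 in
Weak-axis I_min = (h_o·b_o³ − h_i·b_i³)/12 with b_o = 1.20, b_i = 0.9800 in (shorter outer/inner sides).
I_min = (2.12×1.20³ − 1.900×0.9800³)/12 = 0.1563 in⁴
Effective length L_e = K·L = 0.7 × 246 = 172.2 in
P_cr = π²EI / L_e² = π² × 29200×10³ × 0.1563 / 172.2² = 1.519×10^3 lb

P_cr ≈ 1.52 kip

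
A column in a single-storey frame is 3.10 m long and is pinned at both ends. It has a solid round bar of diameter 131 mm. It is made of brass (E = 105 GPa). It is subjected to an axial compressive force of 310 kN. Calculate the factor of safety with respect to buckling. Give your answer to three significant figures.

n ≈ 5.03

I = πd⁴/64 = π×131⁴/64 = 1.446×10^7 mm⁴
I = 1.446×10^7 mm⁴ = 1.446×10^-5 m⁴
Effective length L_e = K·L = 1 × 3.10 = 3.100 m
P_cr = π²EI / L_e² = π² × 105×10⁹ × 1.446×10^-5 / 3.100² = 1.559×10^6 N
Factor of safety n = P_cr / P = 1558.9 / 310 = 5.03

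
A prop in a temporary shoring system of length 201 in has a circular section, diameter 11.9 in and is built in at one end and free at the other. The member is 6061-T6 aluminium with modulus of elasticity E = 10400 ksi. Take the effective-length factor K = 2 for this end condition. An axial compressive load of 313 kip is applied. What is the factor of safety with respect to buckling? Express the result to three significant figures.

n ≈ 2.00

I = πd⁴/64 = π×11.9⁴/64 = 984.4 in⁴
Effective length L_e = K·L = 2 × 201 = 402.0 in
P_cr = π²EI / L_e² = π² × 10400×10³ × 984.4 / 402.0² = 6.252×10^5 lb
Factor of safety n = P_cr / P = 625.23 / 313 = 2.00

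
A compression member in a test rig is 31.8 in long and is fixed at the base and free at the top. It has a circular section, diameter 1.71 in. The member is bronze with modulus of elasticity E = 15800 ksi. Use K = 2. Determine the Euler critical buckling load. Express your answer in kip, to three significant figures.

P_cr ≈ 16.2 kip

I = πd⁴/64 = π×1.71⁴/64 = 0.4197 in⁴
Effective length L_e = K·L = 2 × 31.8 = 63.60 in
P_cr = π²EI / L_e² = π² × 15800×10³ × 0.4197 / 63.60² = 1.618×10^4 lb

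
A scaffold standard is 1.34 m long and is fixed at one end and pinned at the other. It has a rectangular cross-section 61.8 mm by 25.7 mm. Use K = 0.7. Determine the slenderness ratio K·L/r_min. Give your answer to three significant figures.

λ ≈ 126

Buckling occurs about the weak axis: I_min = h·b³/12 with b = 25.7 mm (the shorter side).
I_min = 61.8×25.7³/12 = 8.742×10^4 mm⁴
A = 1.588×10^3 mm²;  r_min = √(I/A) = √(8.742×10^4/1.588×10^3) = 7.419 mm
L_e = K·L = 0.7 × 1.34 m = 0.9380 m = 938.00 mm
λ = L_e / r_min = 938.00 / 7.419 = 126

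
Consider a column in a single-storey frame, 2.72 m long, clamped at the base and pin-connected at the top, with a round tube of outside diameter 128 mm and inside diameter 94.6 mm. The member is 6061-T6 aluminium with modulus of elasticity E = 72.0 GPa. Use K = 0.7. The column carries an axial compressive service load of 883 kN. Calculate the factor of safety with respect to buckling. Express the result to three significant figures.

n ≈ 2.05

d_o = 128 mm, d_i = 94.6 mm
I = π(d_o⁴ − d_i⁴)/64 = π(128⁴ − 94.60⁴)/64 = 9.246×10^6 mm⁴
I = 9.246×10^6 mm⁴ = 9.246×10^-6 m⁴
Effective length L_e = K·L = 0.7 × 2.72 = 1.904 m
P_cr = π²EI / L_e² = π² × 72.0×10⁹ × 9.246×10^-6 / 1.904² = 1.812×10^6 N
Factor of safety n = P_cr / P = 1812.3 / 883 = 2.05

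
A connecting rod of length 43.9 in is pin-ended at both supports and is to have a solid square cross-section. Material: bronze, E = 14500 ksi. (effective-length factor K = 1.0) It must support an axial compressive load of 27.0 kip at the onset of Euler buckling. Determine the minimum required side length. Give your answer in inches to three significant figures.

L_e = K·L = 1 × 43.9 = 43.90 in
Required I = P_cr·L_e²/(π²E) = 2.700×10^4 × 43.90² / (π² × 1.45×10^7) = 0.3636 in⁴
Solid square: I = a⁴/12  ⇒  a = (12I)^(1/4) = (12×0.3636)^(1/4) = 1.45 in

a ≈ 1.45 in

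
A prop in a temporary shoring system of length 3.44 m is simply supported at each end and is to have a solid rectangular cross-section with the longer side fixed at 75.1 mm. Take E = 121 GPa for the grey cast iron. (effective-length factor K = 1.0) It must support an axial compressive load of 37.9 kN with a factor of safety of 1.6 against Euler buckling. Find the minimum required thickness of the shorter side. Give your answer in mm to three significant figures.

Required P_cr = n·P = 1.6 × 37.9 = 60.64 kN
L_e = K·L = 1 × 3.44 = 3.440 m
Required I = P_cr·L_e²/(π²E) = 6.064×10^4 × 3.440² / (π² × 1.21×10^11) = 6.009×10^-7 m⁴
I_req = 6.009×10^5 mm⁴
Rectangle, weak axis: I_min = h·b³/12 with h = 75.1 mm fixed  ⇒  b = (12I/h)^(1/3) = 45.8 mm

b ≈ 45.8 mm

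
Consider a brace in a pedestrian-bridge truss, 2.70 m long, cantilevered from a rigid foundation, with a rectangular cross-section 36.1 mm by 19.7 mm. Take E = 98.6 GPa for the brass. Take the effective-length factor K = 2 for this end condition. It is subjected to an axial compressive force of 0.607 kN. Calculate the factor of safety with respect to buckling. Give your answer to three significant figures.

Buckling occurs about the weak axis: I_min = h·b³/12 with b = 19.7 mm (the shorter side).
I_min = 36.1×19.7³/12 = 2.300×10^4 mm⁴
I = 2.300×10^4 mm⁴ = 2.300×10^-8 m⁴
Effective length L_e = K·L = 2 × 2.70 = 5.400 m
P_cr = π²EI / L_e² = π² × 98.6×10⁹ × 2.300×10^-8 / 5.400² = 767.6 N
Factor of safety n = P_cr / P = 0.76756 / 0.607 = 1.26

n ≈ 1.26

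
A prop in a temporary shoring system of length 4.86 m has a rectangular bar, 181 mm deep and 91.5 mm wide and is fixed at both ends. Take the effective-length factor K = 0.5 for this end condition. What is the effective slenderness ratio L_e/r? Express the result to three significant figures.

λ ≈ 92.0

For a rectangle r_min = b/√12 = 91.5/√12 = 26.41 mm
L_e = K·L = 0.5 × 4.86 m = 2.430 m = 2430.0 mm
λ = L_e / r_min = 2430.0 / 26.41 = 92.0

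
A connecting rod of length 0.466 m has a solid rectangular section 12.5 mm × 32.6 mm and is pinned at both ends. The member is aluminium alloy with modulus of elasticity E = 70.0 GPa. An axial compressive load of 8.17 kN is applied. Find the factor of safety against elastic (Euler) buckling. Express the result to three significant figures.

Buckling occurs about the weak axis: I_min = h·b³/12 with b = 12.5 mm (the shorter side).
I_min = 32.6×12.5³/12 = 5.306×10^3 mm⁴
I = 5.306×10^3 mm⁴ = 5.306×10^-9 m⁴
Effective length L_e = K·L = 1 × 0.466 = 0.4660 m
P_cr = π²EI / L_e² = π² × 70.0×10⁹ × 5.306×10^-9 / 0.4660² = 1.688×10^4 N
Factor of safety n = P_cr / P = 16.881 / 8.17 = 2.07

n ≈ 2.07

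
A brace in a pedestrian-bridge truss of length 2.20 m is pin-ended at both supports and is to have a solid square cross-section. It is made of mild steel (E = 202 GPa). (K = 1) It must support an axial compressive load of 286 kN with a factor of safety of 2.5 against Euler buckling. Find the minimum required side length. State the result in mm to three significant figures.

Required P_cr = n·P = 2.5 × 286 = 715.0 kN
L_e = K·L = 1 × 2.20 = 2.200 m
Required I = P_cr·L_e²/(π²E) = 7.150×10^5 × 2.200² / (π² × 2.02×10^11) = 1.736×10^-6 m⁴
I_req = 1.736×10^6 mm⁴
Solid square: I = a⁴/12  ⇒  a = (12I)^(1/4) = (12×1.736×10^6)^(1/4) = 67.6 mm

a ≈ 67.6 mm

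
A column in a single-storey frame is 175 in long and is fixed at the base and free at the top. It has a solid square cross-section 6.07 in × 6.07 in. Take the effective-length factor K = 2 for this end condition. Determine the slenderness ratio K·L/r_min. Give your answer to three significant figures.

λ ≈ 200

For a square r = a/√12 = 6.07/√12 = 1.752 in
L_e = K·L = 2 × 175 = 350.0 in
λ = L_e / r_min = 350.00 / 1.752 = 200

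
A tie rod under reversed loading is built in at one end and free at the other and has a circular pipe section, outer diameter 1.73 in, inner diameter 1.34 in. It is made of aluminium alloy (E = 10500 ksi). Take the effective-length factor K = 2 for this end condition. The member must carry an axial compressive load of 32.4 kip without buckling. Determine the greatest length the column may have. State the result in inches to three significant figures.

L_max ≈ 15.0 in

d_o = 1.73 in, d_i = 1.34 in
I = π(d_o⁴ − d_i⁴)/64 = π(1.73⁴ − 1.340⁴)/64 = 0.2814 in⁴
At the buckling limit P_cr = P = 3.240×10^4 lb
From P_cr = π²EI/(K·L)²:  L = (1/K)·√(π²EI/P_cr) = (1/2)·√(π²×1.05×10^7×0.2814/3.240×10^4)
L = 15.0 in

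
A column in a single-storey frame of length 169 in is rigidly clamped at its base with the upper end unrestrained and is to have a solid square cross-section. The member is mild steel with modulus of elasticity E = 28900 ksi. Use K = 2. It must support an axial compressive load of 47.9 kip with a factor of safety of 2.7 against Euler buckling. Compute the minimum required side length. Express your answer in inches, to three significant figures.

Required P_cr = n·P = 2.7 × 47.9 = 129.3 kip
L_e = K·L = 2 × 169 = 338.0 in
Required I = P_cr·L_e²/(π²E) = 1.293×10^5 × 338.0² / (π² × 2.89×10^7) = 51.80 in⁴
Solid square: I = a⁴/12  ⇒  a = (12I)^(1/4) = (12×51.80)^(1/4) = 4.99 in

a ≈ 4.99 in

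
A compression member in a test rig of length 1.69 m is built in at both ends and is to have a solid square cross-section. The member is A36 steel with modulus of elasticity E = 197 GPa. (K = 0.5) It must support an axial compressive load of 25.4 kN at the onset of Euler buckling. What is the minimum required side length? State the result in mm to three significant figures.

a ≈ 18.3 mm

L_e = K·L = 0.5 × 1.69 = 0.8450 m
Required I = P_cr·L_e²/(π²E) = 2.540×10^4 × 0.8450² / (π² × 1.97×10^11) = 9.328×10^-9 m⁴
I_req = 9.328×10^3 mm⁴
Solid square: I = a⁴/12  ⇒  a = (12I)^(1/4) = (12×9.328×10^3)^(1/4) = 18.3 mm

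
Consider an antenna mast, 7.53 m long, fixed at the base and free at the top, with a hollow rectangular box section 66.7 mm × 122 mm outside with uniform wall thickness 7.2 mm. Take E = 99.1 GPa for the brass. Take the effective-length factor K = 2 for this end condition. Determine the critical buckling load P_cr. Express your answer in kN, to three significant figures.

Inner dimensions: h_i = 122 − 2×7.2 = 107.6 mm, b_i = 66.7 − 2×7.2 = 52.30 mm
Weak-axis I_min = (h_o·b_o³ − h_i·b_i³)/12 with b_o = 66.7, b_i = 52.30 mm (shorter outer/inner sides).
I_min = (122×66.7³ − 107.6×52.30³)/12 = 1.734×10^6 mm⁴
I = 1.734×10^6 mm⁴ = 1.734×10^-6 m⁴
Effective length L_e = K·L = 2 × 7.53 = 15.06 m
P_cr = π²EI / L_e² = π² × 99.1×10⁹ × 1.734×10^-6 / 15.06² = 7.478×10^3 N

P_cr ≈ 7.48 kN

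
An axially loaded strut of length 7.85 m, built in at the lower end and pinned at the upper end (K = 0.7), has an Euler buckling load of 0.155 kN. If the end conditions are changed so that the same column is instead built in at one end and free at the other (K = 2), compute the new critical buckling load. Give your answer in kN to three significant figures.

P_cr ≈ 0.0190 kN

P_cr ∝ 1/K², so P_cr,new = P_cr,old × (K_old/K_new)² = 0.155 × (0.7/2)²
= 0.155 × 0.1225 = 0.0190 kN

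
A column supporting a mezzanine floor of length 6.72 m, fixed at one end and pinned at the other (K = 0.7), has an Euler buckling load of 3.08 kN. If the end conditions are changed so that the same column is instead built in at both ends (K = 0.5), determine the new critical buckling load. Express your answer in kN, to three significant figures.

P_cr ≈ 6.04 kN

P_cr ∝ 1/K², so P_cr,new = P_cr,old × (K_old/K_new)² = 3.08 × (0.7/0.5)²
= 3.08 × 1.960 = 6.04 kN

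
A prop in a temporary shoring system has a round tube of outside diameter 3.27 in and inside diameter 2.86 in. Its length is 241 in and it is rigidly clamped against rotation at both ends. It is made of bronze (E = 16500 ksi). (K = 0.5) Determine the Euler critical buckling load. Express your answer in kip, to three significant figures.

d_o = 3.27 in, d_i = 2.86 in
I = π(d_o⁴ − d_i⁴)/64 = π(3.27⁴ − 2.860⁴)/64 = 2.328 in⁴
Effective length L_e = K·L = 0.5 × 241 = 120.5 in
P_cr = π²EI / L_e² = π² × 16500×10³ × 2.328 / 120.5² = 2.611×10^4 lb

P_cr ≈ 26.1 kip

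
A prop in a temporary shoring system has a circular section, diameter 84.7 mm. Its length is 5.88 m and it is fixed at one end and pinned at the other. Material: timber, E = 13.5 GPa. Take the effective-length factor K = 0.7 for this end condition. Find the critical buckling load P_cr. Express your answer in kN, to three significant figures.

P_cr ≈ 19.9 kN

I = πd⁴/64 = π×84.7⁴/64 = 2.526×10^6 mm⁴
I = 2.526×10^6 mm⁴ = 2.526×10^-6 m⁴
Effective length L_e = K·L = 0.7 × 5.88 = 4.116 m
P_cr = π²EI / L_e² = π² × 13.5×10⁹ × 2.526×10^-6 / 4.116² = 1.987×10^4 N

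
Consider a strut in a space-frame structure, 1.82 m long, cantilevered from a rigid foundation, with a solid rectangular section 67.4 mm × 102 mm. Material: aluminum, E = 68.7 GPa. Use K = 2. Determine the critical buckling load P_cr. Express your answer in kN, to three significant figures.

P_cr ≈ 133 kN

Buckling occurs about the weak axis: I_min = h·b³/12 with b = 67.4 mm (the shorter side).
I_min = 102×67.4³/12 = 2.603×10^6 mm⁴
I = 2.603×10^6 mm⁴ = 2.603×10^-6 m⁴
Effective length L_e = K·L = 2 × 1.82 = 3.640 m
P_cr = π²EI / L_e² = π² × 68.7×10⁹ × 2.603×10^-6 / 3.640² = 1.332×10^5 N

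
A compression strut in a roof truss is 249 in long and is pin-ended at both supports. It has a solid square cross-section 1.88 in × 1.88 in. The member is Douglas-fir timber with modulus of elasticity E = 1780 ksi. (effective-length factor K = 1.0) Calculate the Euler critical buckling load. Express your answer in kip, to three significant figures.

I = a⁴/12 = 1.88⁴/12 = 1.041 in⁴
Effective length L_e = K·L = 1 × 249 = 249.0 in
P_cr = π²EI / L_e² = π² × 1780×10³ × 1.041 / 249.0² = 295.0 lb

P_cr ≈ 0.295 kip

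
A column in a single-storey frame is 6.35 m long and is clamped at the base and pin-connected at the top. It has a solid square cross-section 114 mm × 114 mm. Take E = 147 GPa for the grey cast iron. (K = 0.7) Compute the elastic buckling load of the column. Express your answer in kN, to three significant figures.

P_cr ≈ 1030 kN

I = a⁴/12 = 114⁴/12 = 1.407×10^7 mm⁴
I = 1.407×10^7 mm⁴ = 1.407×10^-5 m⁴
Effective length L_e = K·L = 0.7 × 6.35 = 4.445 m
P_cr = π²EI / L_e² = π² × 147×10⁹ × 1.407×10^-5 / 4.445² = 1.034×10^6 N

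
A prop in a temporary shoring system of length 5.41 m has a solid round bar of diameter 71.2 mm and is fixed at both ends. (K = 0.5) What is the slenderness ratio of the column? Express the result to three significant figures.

λ ≈ 152

For a solid circle r = d/4 = 71.2/4 = 17.80 mm
L_e = K·L = 0.5 × 5.41 m = 2.705 m = 2705.0 mm
λ = L_e / r_min = 2705.0 / 17.80 = 152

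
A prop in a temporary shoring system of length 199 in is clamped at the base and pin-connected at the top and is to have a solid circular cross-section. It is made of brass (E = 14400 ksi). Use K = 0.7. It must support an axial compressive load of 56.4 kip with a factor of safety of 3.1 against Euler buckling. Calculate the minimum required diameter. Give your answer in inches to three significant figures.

d ≈ 4.70 in

Required P_cr = n·P = 3.1 × 56.4 = 174.8 kip
L_e = K·L = 0.7 × 199 = 139.3 in
Required I = P_cr·L_e²/(π²E) = 1.748×10^5 × 139.3² / (π² × 1.44×10^7) = 23.87 in⁴
Solid circle: I = πd⁴/64  ⇒  d = (64I/π)^(1/4) = (64×23.87/π)^(1/4) = 4.70 in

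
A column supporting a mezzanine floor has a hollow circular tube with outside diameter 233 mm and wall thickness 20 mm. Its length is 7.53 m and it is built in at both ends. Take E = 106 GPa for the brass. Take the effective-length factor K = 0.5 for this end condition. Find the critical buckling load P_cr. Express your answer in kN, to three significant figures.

Inner diameter d_i = 233 − 2×20 = 193.0 mm
I = π(d_o⁴ − d_i⁴)/64 = π(233⁴ − 193.0⁴)/64 = 7.657×10^7 mm⁴
I = 7.657×10^7 mm⁴ = 7.657×10^-5 m⁴
Effective length L_e = K·L = 0.5 × 7.53 = 3.765 m
P_cr = π²EI / L_e² = π² × 106×10⁹ × 7.657×10^-5 / 3.765² = 5.651×10^6 N

P_cr ≈ 5650 kN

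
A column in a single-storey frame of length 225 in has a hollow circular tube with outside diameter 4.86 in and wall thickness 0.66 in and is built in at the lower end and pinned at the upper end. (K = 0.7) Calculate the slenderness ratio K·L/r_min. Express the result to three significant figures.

λ ≈ 105

Inner diameter d_i = 4.86 − 2×0.66 = 3.540 in
I = π(d_o⁴ − d_i⁴)/64 = π(4.86⁴ − 3.540⁴)/64 = 19.68 in⁴
A = 8.708 in²;  r_min = √(I/A) = √(19.68/8.708) = 1.503 in
L_e = K·L = 0.7 × 225 = 157.5 in
λ = L_e / r_min = 157.50 / 1.503 = 105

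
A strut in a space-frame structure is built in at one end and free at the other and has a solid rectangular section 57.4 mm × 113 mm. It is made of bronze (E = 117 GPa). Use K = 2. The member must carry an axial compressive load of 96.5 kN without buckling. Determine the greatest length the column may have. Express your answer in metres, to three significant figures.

L_max ≈ 2.31 m

Buckling occurs about the weak axis: I_min = h·b³/12 with b = 57.4 mm (the shorter side).
I_min = 113×57.4³/12 = 1.781×10^6 mm⁴
I = 1.781×10^-6 m⁴
At the buckling limit P_cr = P = 9.650×10^4 N
From P_cr = π²EI/(K·L)²:  L = (1/K)·√(π²EI/P_cr) = (1/2)·√(π²×1.17×10^11×1.781×10^-6/9.650×10^4)
L = 2.31 m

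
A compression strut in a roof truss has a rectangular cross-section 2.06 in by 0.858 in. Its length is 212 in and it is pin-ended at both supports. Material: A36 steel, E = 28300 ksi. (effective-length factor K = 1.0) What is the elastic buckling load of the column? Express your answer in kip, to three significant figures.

P_cr ≈ 0.674 kip

Buckling occurs about the weak axis: I_min = h·b³/12 with b = 0.858 in (the shorter side).
I_min = 2.06×0.858³/12 = 0.1084 in⁴
Effective length L_e = K·L = 1 × 212 = 212.0 in
P_cr = π²EI / L_e² = π² × 28300×10³ × 0.1084 / 212.0² = 673.8 lb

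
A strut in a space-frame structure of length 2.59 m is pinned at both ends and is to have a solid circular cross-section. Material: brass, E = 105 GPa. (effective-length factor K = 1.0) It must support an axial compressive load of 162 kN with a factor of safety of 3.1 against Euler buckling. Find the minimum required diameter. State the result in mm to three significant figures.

Required P_cr = n·P = 3.1 × 162 = 502.2 kN
L_e = K·L = 1 × 2.59 = 2.590 m
Required I = P_cr·L_e²/(π²E) = 5.022×10^5 × 2.590² / (π² × 1.05×10^11) = 3.251×10^-6 m⁴
I_req = 3.251×10^6 mm⁴
Solid circle: I = πd⁴/64  ⇒  d = (64I/π)^(1/4) = (64×3.251×10^6/π)^(1/4) = 90.2 mm

d ≈ 90.2 mm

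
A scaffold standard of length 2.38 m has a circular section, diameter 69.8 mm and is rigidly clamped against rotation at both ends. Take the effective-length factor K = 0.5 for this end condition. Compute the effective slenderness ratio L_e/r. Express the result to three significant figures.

For a solid circle r = d/4 = 69.8/4 = 17.45 mm
L_e = K·L = 0.5 × 2.38 m = 1.190 m = 1190.0 mm
λ = L_e / r_min = 1190.0 / 17.45 = 68.2

λ ≈ 68.2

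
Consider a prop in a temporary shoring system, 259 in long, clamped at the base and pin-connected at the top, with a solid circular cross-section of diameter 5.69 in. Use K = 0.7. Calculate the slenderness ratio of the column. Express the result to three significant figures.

λ ≈ 127

For a solid circle r = d/4 = 5.69/4 = 1.422 in
L_e = K·L = 0.7 × 259 = 181.3 in
λ = L_e / r_min = 181.30 / 1.422 = 127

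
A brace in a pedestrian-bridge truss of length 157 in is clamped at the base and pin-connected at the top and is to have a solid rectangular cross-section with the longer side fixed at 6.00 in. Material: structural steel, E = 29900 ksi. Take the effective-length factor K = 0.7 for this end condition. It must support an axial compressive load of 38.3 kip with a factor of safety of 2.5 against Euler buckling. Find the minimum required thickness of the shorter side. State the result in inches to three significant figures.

b ≈ 1.99 in

Required P_cr = n·P = 2.5 × 38.3 = 95.75 kip
L_e = K·L = 0.7 × 157 = 109.9 in
Required I = P_cr·L_e²/(π²E) = 9.575×10^4 × 109.9² / (π² × 2.99×10^7) = 3.919 in⁴
Rectangle, weak axis: I_min = h·b³/12 with h = 6.00 in fixed  ⇒  b = (12I/h)^(1/3) = 1.99 in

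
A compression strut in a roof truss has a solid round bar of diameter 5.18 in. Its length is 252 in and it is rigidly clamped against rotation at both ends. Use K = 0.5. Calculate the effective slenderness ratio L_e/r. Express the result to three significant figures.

For a solid circle r = d/4 = 5.18/4 = 1.295 in
L_e = K·L = 0.5 × 252 = 126.0 in
λ = L_e / r_min = 126.00 / 1.295 = 97.3

λ ≈ 97.3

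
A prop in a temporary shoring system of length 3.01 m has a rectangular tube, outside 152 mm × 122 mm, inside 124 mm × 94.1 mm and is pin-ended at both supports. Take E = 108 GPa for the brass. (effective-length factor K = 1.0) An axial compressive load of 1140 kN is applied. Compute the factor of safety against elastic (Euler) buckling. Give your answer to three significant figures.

n ≈ 1.49

Weak-axis I_min = (h_o·b_o³ − h_i·b_i³)/12 with b_o = 122, b_i = 94.10 mm (shorter outer/inner sides).
I_min = (152×122³ − 124.0×94.10³)/12 = 1.439×10^7 mm⁴
I = 1.439×10^7 mm⁴ = 1.439×10^-5 m⁴
Effective length L_e = K·L = 1 × 3.01 = 3.010 m
P_cr = π²EI / L_e² = π² × 108×10⁹ × 1.439×10^-5 / 3.010² = 1.693×10^6 N
Factor of safety n = P_cr / P = 1693.1 / 1140 = 1.49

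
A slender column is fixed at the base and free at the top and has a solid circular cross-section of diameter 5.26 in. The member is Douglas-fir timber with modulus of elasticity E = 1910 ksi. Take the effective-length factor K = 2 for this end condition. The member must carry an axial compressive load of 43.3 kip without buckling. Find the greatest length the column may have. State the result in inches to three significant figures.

I = πd⁴/64 = π×5.26⁴/64 = 37.58 in⁴
At the buckling limit P_cr = P = 4.330×10^4 lb
From P_cr = π²EI/(K·L)²:  L = (1/K)·√(π²EI/P_cr) = (1/2)·√(π²×1.91×10^6×37.58/4.330×10^4)
L = 64.0 in

L_max ≈ 64.0 in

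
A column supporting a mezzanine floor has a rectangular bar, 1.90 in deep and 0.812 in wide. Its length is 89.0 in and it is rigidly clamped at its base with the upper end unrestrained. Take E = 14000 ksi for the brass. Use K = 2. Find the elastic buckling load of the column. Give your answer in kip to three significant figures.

Buckling occurs about the weak axis: I_min = h·b³/12 with b = 0.812 in (the shorter side).
I_min = 1.90×0.812³/12 = 8.477×10^-2 in⁴
Effective length L_e = K·L = 2 × 89.0 = 178.0 in
P_cr = π²EI / L_e² = π² × 14000×10³ × 8.477×10^-2 / 178.0² = 369.7 lb

P_cr ≈ 0.370 kip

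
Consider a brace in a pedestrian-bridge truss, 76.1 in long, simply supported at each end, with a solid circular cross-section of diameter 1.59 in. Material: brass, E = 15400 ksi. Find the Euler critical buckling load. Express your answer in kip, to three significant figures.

P_cr ≈ 8.23 kip

I = πd⁴/64 = π×1.59⁴/64 = 0.3137 in⁴
Effective length L_e = K·L = 1 × 76.1 = 76.10 in
P_cr = π²EI / L_e² = π² × 15400×10³ × 0.3137 / 76.10² = 8.234×10^3 lb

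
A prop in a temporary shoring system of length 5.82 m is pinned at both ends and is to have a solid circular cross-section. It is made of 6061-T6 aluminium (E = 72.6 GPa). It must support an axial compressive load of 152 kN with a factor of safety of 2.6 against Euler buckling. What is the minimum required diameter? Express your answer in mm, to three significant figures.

d ≈ 140 mm

Required P_cr = n·P = 2.6 × 152 = 395.2 kN
L_e = K·L = 1 × 5.82 = 5.820 m
Required I = P_cr·L_e²/(π²E) = 3.952×10^5 × 5.820² / (π² × 7.26×10^10) = 1.868×10^-5 m⁴
I_req = 1.868×10^7 mm⁴
Solid circle: I = πd⁴/64  ⇒  d = (64I/π)^(1/4) = (64×1.868×10^7/π)^(1/4) = 140 mm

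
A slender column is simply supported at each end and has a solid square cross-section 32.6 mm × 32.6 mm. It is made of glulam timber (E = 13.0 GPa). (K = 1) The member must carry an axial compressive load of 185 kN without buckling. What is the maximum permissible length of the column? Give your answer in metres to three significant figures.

L_max ≈ 0.255 m

I = a⁴/12 = 32.6⁴/12 = 9.412×10^4 mm⁴
I = 9.412×10^-8 m⁴
At the buckling limit P_cr = P = 1.850×10^5 N
From P_cr = π²EI/(K·L)²:  L = (1/K)·√(π²EI/P_cr) = (1/1)·√(π²×1.30×10^10×9.412×10^-8/1.850×10^5)
L = 0.255 m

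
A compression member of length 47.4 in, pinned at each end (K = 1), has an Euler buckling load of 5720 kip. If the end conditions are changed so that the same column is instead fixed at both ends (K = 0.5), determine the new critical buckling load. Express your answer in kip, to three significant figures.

P_cr ∝ 1/K², so P_cr,new = P_cr,old × (K_old/K_new)² = 5720 × (1/0.5)²
= 5720 × 4.000 = 22900 kip

P_cr ≈ 22900 kip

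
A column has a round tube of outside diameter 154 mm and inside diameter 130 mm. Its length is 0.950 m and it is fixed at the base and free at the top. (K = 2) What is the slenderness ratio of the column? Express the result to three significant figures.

λ ≈ 37.7

d_o = 154 mm, d_i = 130 mm
I = π(d_o⁴ − d_i⁴)/64 = π(154⁴ − 130.0⁴)/64 = 1.359×10^7 mm⁴
A = 5.353×10^3 mm²;  r_min = √(I/A) = √(1.359×10^7/5.353×10^3) = 50.38 mm
L_e = K·L = 2 × 0.950 m = 1.900 m = 1900.0 mm
λ = L_e / r_min = 1900.0 / 50.38 = 37.7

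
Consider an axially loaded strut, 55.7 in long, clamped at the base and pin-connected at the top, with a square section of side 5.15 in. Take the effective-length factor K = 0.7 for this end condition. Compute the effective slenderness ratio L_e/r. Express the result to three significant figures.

λ ≈ 26.2

I = a⁴/12 = 5.15⁴/12 = 58.62 in⁴
A = 26.52 in²;  r_min = √(I/A) = √(58.62/26.52) = 1.487 in
L_e = K·L = 0.7 × 55.7 = 38.99 in
λ = L_e / r_min = 38.990 / 1.487 = 26.2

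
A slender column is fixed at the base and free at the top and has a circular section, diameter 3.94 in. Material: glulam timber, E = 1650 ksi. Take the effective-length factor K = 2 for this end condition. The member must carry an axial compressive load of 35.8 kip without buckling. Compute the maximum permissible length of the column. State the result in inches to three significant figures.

L_max ≈ 36.7 in

I = πd⁴/64 = π×3.94⁴/64 = 11.83 in⁴
At the buckling limit P_cr = P = 3.580×10^4 lb
From P_cr = π²EI/(K·L)²:  L = (1/K)·√(π²EI/P_cr) = (1/2)·√(π²×1.65×10^6×11.83/3.580×10^4)
L = 36.7 in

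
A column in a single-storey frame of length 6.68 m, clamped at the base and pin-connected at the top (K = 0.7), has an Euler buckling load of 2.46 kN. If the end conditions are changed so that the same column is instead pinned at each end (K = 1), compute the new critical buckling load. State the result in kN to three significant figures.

P_cr ∝ 1/K², so P_cr,new = P_cr,old × (K_old/K_new)² = 2.46 × (0.7/1)²
= 2.46 × 0.4900 = 1.21 kN

P_cr ≈ 1.21 kN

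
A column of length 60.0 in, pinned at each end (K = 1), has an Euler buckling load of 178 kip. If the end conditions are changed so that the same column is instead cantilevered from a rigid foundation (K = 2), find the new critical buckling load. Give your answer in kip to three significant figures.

P_cr ∝ 1/K², so P_cr,new = P_cr,old × (K_old/K_new)² = 178 × (1/2)²
= 178 × 0.2500 = 44.5 kip

P_cr ≈ 44.5 kip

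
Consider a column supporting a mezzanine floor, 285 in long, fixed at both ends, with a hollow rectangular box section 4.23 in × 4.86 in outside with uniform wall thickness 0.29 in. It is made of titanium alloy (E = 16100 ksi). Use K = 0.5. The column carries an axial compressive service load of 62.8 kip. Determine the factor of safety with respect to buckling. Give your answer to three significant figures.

Inner dimensions: h_i = 4.86 − 2×0.29 = 4.280 in, b_i = 4.23 − 2×0.29 = 3.650 in
Weak-axis I_min = (h_o·b_o³ − h_i·b_i³)/12 with b_o = 4.23, b_i = 3.650 in (shorter outer/inner sides).
I_min = (4.86×4.23³ − 4.280×3.650³)/12 = 13.31 in⁴
Effective length L_e = K·L = 0.5 × 285 = 142.5 in
P_cr = π²EI / L_e² = π² × 16100×10³ × 13.31 / 142.5² = 1.041×10^5 lb
Factor of safety n = P_cr / P = 104.15 / 62.8 = 1.66

n ≈ 1.66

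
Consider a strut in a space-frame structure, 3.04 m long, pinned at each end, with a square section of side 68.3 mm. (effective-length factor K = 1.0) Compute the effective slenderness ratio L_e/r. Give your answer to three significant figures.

λ ≈ 154

For a square r = a/√12 = 68.3/√12 = 19.72 mm
L_e = K·L = 1 × 3.04 m = 3.040 m = 3040.0 mm
λ = L_e / r_min = 3040.0 / 19.72 = 154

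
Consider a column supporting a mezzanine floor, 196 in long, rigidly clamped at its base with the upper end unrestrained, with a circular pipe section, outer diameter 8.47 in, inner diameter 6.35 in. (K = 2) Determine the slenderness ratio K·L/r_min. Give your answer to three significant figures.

λ ≈ 148

d_o = 8.47 in, d_i = 6.35 in
I = π(d_o⁴ − d_i⁴)/64 = π(8.47⁴ − 6.350⁴)/64 = 172.8 in⁴
A = 24.68 in²;  r_min = √(I/A) = √(172.8/24.68) = 2.647 in
L_e = K·L = 2 × 196 = 392.0 in
λ = L_e / r_min = 392.00 / 2.647 = 148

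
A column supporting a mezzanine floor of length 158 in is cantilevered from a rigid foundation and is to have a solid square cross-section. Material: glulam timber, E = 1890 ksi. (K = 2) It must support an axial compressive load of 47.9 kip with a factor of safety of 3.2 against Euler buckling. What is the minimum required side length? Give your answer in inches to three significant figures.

a ≈ 9.96 in

Required P_cr = n·P = 3.2 × 47.9 = 153.3 kip
L_e = K·L = 2 × 158 = 316.0 in
Required I = P_cr·L_e²/(π²E) = 1.533×10^5 × 316.0² / (π² × 1.89×10^6) = 820.5 in⁴
Solid square: I = a⁴/12  ⇒  a = (12I)^(1/4) = (12×820.5)^(1/4) = 9.96 in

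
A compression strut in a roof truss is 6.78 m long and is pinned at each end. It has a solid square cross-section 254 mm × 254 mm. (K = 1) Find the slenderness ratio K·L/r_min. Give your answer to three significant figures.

λ ≈ 92.5

I = a⁴/12 = 254⁴/12 = 3.469×10^8 mm⁴
A = 6.452×10^4 mm²;  r_min = √(I/A) = √(3.469×10^8/6.452×10^4) = 73.32 mm
L_e = K·L = 1 × 6.78 m = 6.780 m = 6780.0 mm
λ = L_e / r_min = 6780.0 / 73.32 = 92.5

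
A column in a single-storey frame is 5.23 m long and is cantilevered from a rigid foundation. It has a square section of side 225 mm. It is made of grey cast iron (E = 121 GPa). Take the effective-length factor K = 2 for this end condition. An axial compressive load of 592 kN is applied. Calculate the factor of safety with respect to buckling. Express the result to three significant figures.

I = a⁴/12 = 225⁴/12 = 2.136×10^8 mm⁴
I = 2.136×10^8 mm⁴ = 2.136×10^-4 m⁴
Effective length L_e = K·L = 2 × 5.23 = 10.46 m
P_cr = π²EI / L_e² = π² × 121×10⁹ × 2.136×10^-4 / 10.46² = 2.331×10^6 N
Factor of safety n = P_cr / P = 2331.2 / 592 = 3.94

n ≈ 3.94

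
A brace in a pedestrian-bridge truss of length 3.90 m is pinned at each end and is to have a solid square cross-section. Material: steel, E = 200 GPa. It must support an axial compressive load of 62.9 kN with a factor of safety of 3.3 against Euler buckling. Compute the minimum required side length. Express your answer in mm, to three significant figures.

a ≈ 66.2 mm

Required P_cr = n·P = 3.3 × 62.9 = 207.6 kN
L_e = K·L = 1 × 3.90 = 3.900 m
Required I = P_cr·L_e²/(π²E) = 2.076×10^5 × 3.900² / (π² × 2.00×10^11) = 1.599×10^-6 m⁴
I_req = 1.599×10^6 mm⁴
Solid square: I = a⁴/12  ⇒  a = (12I)^(1/4) = (12×1.599×10^6)^(1/4) = 66.2 mm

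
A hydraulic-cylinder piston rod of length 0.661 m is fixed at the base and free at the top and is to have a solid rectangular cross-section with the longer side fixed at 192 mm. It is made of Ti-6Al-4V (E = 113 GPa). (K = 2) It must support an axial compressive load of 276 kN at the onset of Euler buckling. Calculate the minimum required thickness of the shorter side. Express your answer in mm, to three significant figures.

L_e = K·L = 2 × 0.661 = 1.322 m
Required I = P_cr·L_e²/(π²E) = 2.760×10^5 × 1.322² / (π² × 1.13×10^11) = 4.325×10^-7 m⁴
I_req = 4.325×10^5 mm⁴
Rectangle, weak axis: I_min = h·b³/12 with h = 192 mm fixed  ⇒  b = (12I/h)^(1/3) = 30.0 mm

b ≈ 30.0 mm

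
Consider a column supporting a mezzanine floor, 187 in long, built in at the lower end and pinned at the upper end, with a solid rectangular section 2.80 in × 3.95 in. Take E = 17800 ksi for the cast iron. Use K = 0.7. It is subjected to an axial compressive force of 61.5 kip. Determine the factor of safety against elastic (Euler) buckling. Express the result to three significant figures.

Buckling occurs about the weak axis: I_min = h·b³/12 with b = 2.80 in (the shorter side).
I_min = 3.95×2.80³/12 = 7.226 in⁴
Effective length L_e = K·L = 0.7 × 187 = 130.9 in
P_cr = π²EI / L_e² = π² × 17800×10³ × 7.226 / 130.9² = 7.409×10^4 lb
Factor of safety n = P_cr / P = 74.085 / 61.5 = 1.20

n ≈ 1.20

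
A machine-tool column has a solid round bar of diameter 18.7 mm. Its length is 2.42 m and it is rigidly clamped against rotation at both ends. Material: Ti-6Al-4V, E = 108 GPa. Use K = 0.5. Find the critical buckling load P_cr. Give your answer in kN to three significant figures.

P_cr ≈ 4.37 kN

I = πd⁴/64 = π×18.7⁴/64 = 6.003×10^3 mm⁴
I = 6.003×10^3 mm⁴ = 6.003×10^-9 m⁴
Effective length L_e = K·L = 0.5 × 2.42 = 1.210 m
P_cr = π²EI / L_e² = π² × 108×10⁹ × 6.003×10^-9 / 1.210² = 4.370×10^3 N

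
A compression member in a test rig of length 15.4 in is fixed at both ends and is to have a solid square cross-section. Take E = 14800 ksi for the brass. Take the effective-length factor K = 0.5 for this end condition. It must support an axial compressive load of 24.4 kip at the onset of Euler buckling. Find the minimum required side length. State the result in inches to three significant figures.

a ≈ 0.587 in

L_e = K·L = 0.5 × 15.4 = 7.700 in
Required I = P_cr·L_e²/(π²E) = 2.440×10^4 × 7.700² / (π² × 1.48×10^7) = 9.904×10^-3 in⁴
Solid square: I = a⁴/12  ⇒  a = (12I)^(1/4) = (12×9.904×10^-3)^(1/4) = 0.587 in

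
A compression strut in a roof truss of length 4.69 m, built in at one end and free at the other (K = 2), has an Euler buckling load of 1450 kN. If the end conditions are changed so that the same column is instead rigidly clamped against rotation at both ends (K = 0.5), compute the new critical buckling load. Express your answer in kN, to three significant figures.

P_cr ∝ 1/K², so P_cr,new = P_cr,old × (K_old/K_new)² = 1450 × (2/0.5)²
= 1450 × 16.00 = 23200 kN

P_cr ≈ 23200 kN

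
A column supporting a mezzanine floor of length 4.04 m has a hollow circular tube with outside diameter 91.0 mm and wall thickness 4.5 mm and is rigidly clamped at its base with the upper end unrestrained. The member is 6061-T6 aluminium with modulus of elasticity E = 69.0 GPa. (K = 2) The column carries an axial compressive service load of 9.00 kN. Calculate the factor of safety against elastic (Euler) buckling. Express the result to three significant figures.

Inner diameter d_i = 91.0 − 2×4.5 = 82.00 mm
I = π(d_o⁴ − d_i⁴)/64 = π(91.0⁴ − 82.00⁴)/64 = 1.147×10^6 mm⁴
I = 1.147×10^6 mm⁴ = 1.147×10^-6 m⁴
Effective length L_e = K·L = 2 × 4.04 = 8.080 m
P_cr = π²EI / L_e² = π² × 69.0×10⁹ × 1.147×10^-6 / 8.080² = 1.196×10^4 N
Factor of safety n = P_cr / P = 11.962 / 9.00 = 1.33

n ≈ 1.33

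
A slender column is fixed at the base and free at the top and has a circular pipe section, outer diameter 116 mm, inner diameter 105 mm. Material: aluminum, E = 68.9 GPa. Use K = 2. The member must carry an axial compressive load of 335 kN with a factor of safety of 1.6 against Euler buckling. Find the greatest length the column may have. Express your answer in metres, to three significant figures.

d_o = 116 mm, d_i = 105 mm
I = π(d_o⁴ − d_i⁴)/64 = π(116⁴ − 105.0⁴)/64 = 2.921×10^6 mm⁴
I = 2.921×10^-6 m⁴
Required critical load P_cr = n·P = 1.6 × 335 = 536.0 kN = 5.360×10^5 N
From P_cr = π²EI/(K·L)²:  L = (1/K)·√(π²EI/P_cr) = (1/2)·√(π²×6.89×10^10×2.921×10^-6/5.360×10^5)
L = 0.963 m

L_max ≈ 0.963 m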